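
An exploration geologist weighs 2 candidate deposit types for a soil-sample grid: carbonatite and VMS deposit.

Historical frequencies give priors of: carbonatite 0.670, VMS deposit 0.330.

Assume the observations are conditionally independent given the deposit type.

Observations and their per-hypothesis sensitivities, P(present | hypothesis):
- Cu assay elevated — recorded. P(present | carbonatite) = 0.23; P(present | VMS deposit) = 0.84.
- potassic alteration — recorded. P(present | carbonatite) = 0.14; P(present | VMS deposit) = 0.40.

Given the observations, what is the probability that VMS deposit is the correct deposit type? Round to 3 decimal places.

For each hypothesis, the unnormalized posterior weight is prior × product of the observation likelihoods:
  carbonatite: 0.670 × 0.23 × 0.14 = 0.021574
  VMS deposit: 0.330 × 0.84 × 0.40 = 0.11088
The unnormalized weights sum to 0.13245.
P(VMS deposit | evidence) = 0.11088 / 0.13245 ≈ 0.837.

0.837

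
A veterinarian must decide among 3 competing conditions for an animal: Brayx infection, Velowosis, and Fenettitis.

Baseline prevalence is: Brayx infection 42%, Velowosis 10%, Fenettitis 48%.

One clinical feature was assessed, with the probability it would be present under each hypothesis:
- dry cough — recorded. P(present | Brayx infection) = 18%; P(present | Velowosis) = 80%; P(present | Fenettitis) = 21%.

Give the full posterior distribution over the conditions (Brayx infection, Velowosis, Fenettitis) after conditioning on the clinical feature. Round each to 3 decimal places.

0.295, 0.312, 0.393

For each hypothesis, the unnormalized posterior weight is prior × likelihood:
  Brayx infection: 0.42 × 0.18 = 0.0756
  Velowosis: 0.10 × 0.80 = 0.08
  Fenettitis: 0.48 × 0.21 = 0.1008
The unnormalized weights sum to 0.2564.
P(Brayx infection | evidence) = 0.0756 / 0.2564 ≈ 0.295
P(Velowosis | evidence) = 0.08 / 0.2564 ≈ 0.312
P(Fenettitis | evidence) = 0.1008 / 0.2564 ≈ 0.393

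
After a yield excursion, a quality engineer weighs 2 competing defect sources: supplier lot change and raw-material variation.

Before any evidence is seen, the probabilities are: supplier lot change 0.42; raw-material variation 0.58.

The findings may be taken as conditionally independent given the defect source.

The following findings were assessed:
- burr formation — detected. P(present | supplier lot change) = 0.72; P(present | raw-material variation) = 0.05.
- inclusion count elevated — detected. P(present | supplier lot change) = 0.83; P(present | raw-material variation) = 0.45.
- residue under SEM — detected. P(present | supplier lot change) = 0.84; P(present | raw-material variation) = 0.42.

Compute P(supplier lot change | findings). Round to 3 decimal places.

0.975

Multiply each prior by the joint likelihood of the evidence pattern:
  supplier lot change: 0.42 × 0.72 × 0.83 × 0.84 = 0.21083
  raw-material variation: 0.58 × 0.05 × 0.45 × 0.42 = 0.005481
Marginal likelihood of the evidence = 0.21631.
P(supplier lot change | evidence) = 0.21083 / 0.21631 ≈ 0.975.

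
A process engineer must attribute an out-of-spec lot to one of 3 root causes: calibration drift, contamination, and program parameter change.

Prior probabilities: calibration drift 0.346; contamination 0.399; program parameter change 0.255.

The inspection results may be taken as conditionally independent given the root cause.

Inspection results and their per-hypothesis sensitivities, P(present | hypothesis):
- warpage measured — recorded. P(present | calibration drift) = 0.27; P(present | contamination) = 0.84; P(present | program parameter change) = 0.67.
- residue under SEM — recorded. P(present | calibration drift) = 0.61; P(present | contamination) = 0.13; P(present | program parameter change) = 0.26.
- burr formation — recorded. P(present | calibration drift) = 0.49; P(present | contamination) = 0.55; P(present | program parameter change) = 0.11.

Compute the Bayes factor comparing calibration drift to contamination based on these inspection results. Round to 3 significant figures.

1.34

Joint likelihood of the inspection result pattern under each hypothesis:
  calibration drift: 0.27 × 0.61 × 0.49 = 0.080703
  contamination: 0.84 × 0.13 × 0.55 = 0.06006
Bayes factor = 0.080703 / 0.06006 ≈ 1.34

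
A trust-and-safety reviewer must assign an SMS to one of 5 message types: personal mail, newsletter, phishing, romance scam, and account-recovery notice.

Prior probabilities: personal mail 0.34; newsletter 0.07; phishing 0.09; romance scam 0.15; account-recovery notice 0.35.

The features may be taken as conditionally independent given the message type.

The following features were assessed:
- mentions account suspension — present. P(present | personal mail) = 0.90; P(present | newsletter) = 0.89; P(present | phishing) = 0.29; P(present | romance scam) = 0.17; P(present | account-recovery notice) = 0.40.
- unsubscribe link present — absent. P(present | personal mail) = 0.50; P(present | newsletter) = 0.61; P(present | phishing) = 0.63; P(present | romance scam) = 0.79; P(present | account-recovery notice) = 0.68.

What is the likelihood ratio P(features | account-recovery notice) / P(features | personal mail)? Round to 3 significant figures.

Take the product of per-feature likelihoods under each hypothesis (using 1 − P(present | H) for each absent feature), then divide.
  account-recovery notice: 0.40 × (1 − 0.68) = 0.128
  personal mail: 0.90 × (1 − 0.50) = 0.45
Bayes factor = 0.128 / 0.45 ≈ 0.284

0.284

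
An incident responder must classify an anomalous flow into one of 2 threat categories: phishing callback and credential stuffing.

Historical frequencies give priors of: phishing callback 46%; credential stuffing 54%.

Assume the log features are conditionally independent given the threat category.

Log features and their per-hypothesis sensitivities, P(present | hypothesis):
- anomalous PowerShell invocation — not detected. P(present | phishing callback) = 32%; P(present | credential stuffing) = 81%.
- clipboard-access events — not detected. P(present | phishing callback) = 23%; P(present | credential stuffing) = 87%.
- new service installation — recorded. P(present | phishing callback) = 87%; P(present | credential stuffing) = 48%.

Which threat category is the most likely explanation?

phishing callback

For each hypothesis, the unnormalized posterior weight is prior × product of the log feature likelihoods (using 1 − P(present | H) for each absent log feature):
  phishing callback: 0.46 × (1 − 0.32) × (1 − 0.23) × 0.87 = 0.20954
  credential stuffing: 0.54 × (1 − 0.81) × (1 − 0.87) × 0.48 = 0.0064022
Marginal likelihood of the evidence = 0.21595.
P(phishing callback | evidence) ≈ 0.20954 / 0.21595 ≈ 0.970
P(credential stuffing | evidence) ≈ 0.0064022 / 0.21595 ≈ 0.030
The largest is 0.970, so phishing callback is most probable.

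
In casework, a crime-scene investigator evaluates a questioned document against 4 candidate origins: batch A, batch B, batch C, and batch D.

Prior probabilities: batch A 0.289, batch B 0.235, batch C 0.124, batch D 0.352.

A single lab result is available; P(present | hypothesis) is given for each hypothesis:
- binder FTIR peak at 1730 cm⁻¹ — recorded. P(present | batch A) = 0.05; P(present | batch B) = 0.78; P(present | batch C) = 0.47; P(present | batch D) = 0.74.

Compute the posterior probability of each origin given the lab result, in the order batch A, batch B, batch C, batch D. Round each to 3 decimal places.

For each hypothesis, the unnormalized posterior weight is prior × likelihood:
  batch A: 0.289 × 0.05 = 0.01445
  batch B: 0.235 × 0.78 = 0.1833
  batch C: 0.124 × 0.47 = 0.05828
  batch D: 0.352 × 0.74 = 0.26048
Marginal likelihood of the evidence = 0.51651.
P(batch A | evidence) = 0.01445 / 0.51651 ≈ 0.028
P(batch B | evidence) = 0.1833 / 0.51651 ≈ 0.355
P(batch C | evidence) = 0.05828 / 0.51651 ≈ 0.113
P(batch D | evidence) = 0.26048 / 0.51651 ≈ 0.504

0.028, 0.355, 0.113, 0.504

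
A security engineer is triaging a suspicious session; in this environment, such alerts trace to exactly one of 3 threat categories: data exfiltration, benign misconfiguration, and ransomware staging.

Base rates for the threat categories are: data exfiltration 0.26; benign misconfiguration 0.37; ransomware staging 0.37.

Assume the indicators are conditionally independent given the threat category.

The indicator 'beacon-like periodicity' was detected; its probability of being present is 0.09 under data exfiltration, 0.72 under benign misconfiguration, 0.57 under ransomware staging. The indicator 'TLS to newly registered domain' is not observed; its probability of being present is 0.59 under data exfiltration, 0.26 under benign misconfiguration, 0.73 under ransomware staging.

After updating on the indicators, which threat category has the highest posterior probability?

benign misconfiguration

For each hypothesis, the unnormalized posterior weight is prior × product of the indicator likelihoods (using 1 − P(present | H) for each absent indicator):
  data exfiltration: 0.26 × 0.09 × (1 − 0.59) = 0.009594
  benign misconfiguration: 0.37 × 0.72 × (1 − 0.26) = 0.19714
  ransomware staging: 0.37 × 0.57 × (1 − 0.73) = 0.056943
Marginal likelihood of the evidence = 0.26367.
P(data exfiltration | evidence) ≈ 0.009594 / 0.26367 ≈ 0.036
P(benign misconfiguration | evidence) ≈ 0.19714 / 0.26367 ≈ 0.748
P(ransomware staging | evidence) ≈ 0.056943 / 0.26367 ≈ 0.216
The largest is 0.748, so benign misconfiguration is most probable.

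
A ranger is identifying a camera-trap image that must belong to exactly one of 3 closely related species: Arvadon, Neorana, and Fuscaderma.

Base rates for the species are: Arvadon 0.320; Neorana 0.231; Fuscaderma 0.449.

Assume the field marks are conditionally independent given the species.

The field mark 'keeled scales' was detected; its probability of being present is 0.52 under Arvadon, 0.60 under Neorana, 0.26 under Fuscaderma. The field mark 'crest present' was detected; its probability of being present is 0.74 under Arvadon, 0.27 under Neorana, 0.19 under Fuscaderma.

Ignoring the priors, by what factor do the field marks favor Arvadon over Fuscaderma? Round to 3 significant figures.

Joint likelihood of the field mark pattern under each hypothesis:
  Arvadon: 0.52 × 0.74 = 0.3848
  Fuscaderma: 0.26 × 0.19 = 0.0494
Bayes factor = 0.3848 / 0.0494 ≈ 7.79

7.79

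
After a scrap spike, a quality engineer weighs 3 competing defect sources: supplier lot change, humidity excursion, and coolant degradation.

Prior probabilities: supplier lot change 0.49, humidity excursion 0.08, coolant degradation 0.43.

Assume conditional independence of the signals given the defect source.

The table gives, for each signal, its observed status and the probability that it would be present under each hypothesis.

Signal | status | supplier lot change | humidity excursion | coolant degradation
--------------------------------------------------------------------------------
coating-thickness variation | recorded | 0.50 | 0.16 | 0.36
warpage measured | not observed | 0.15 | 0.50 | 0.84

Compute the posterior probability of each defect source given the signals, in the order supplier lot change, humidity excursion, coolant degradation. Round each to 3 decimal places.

0.870, 0.027, 0.103

Multiply each prior by the joint likelihood of the signal pattern (using 1 − P(present | H) for each absent signal):
  supplier lot change: 0.49 × 0.50 × (1 − 0.15) = 0.20825
  humidity excursion: 0.08 × 0.16 × (1 − 0.50) = 0.0064
  coolant degradation: 0.43 × 0.36 × (1 − 0.84) = 0.024768
Normalizing constant Z = 0.20825 + 0.0064 + 0.024768 = 0.23942.
P(supplier lot change | evidence) = 0.20825 / 0.23942 ≈ 0.870
P(humidity excursion | evidence) = 0.0064 / 0.23942 ≈ 0.027
P(coolant degradation | evidence) = 0.024768 / 0.23942 ≈ 0.103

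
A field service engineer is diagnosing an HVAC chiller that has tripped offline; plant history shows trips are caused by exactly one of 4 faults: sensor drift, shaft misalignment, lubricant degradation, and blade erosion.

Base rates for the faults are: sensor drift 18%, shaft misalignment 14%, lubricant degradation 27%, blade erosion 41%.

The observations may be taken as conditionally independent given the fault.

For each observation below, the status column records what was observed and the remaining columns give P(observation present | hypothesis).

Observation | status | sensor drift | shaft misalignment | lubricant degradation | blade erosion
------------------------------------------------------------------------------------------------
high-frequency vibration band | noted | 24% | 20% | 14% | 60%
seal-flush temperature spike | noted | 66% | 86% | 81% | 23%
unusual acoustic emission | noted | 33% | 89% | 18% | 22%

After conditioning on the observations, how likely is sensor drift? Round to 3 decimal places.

0.193

For each hypothesis, the unnormalized posterior weight is prior × product of the observation likelihoods:
  sensor drift: 0.18 × 0.24 × 0.66 × 0.33 = 0.009409
  shaft misalignment: 0.14 × 0.20 × 0.86 × 0.89 = 0.021431
  lubricant degradation: 0.27 × 0.14 × 0.81 × 0.18 = 0.0055112
  blade erosion: 0.41 × 0.60 × 0.23 × 0.22 = 0.012448
The unnormalized weights sum to 0.048799.
P(sensor drift | evidence) = 0.009409 / 0.048799 ≈ 0.193.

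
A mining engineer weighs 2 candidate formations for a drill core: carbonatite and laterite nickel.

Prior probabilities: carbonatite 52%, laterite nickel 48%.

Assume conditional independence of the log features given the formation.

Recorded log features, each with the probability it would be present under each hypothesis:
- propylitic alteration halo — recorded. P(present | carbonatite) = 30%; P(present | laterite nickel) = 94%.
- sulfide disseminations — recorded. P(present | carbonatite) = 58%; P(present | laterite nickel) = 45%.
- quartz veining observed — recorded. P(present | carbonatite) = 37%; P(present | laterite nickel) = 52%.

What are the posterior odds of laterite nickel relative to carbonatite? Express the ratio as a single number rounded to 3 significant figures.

Posterior odds equal prior odds times the likelihood ratio; only the two competing hypotheses matter.
  laterite nickel: 0.48 × 0.94 × 0.45 × 0.52 = 0.10558
  carbonatite: 0.52 × 0.30 × 0.58 × 0.37 = 0.033478
Posterior odds = 0.10558 / 0.033478 ≈ 3.15.

3.15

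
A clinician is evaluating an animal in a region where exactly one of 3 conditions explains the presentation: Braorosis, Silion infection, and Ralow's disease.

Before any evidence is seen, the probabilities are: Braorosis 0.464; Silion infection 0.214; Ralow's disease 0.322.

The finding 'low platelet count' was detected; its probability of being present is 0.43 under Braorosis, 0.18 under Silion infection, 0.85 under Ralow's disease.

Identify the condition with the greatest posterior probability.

Ralow's disease

Multiply each prior by the likelihood of the finding:
  Braorosis: 0.464 × 0.43 = 0.19952
  Silion infection: 0.214 × 0.18 = 0.03852
  Ralow's disease: 0.322 × 0.85 = 0.2737
The unnormalized weights sum to 0.51174.
P(Braorosis | evidence) ≈ 0.19952 / 0.51174 ≈ 0.390
P(Silion infection | evidence) ≈ 0.03852 / 0.51174 ≈ 0.075
P(Ralow's disease | evidence) ≈ 0.2737 / 0.51174 ≈ 0.535
The largest is 0.535, so Ralow's disease is most probable.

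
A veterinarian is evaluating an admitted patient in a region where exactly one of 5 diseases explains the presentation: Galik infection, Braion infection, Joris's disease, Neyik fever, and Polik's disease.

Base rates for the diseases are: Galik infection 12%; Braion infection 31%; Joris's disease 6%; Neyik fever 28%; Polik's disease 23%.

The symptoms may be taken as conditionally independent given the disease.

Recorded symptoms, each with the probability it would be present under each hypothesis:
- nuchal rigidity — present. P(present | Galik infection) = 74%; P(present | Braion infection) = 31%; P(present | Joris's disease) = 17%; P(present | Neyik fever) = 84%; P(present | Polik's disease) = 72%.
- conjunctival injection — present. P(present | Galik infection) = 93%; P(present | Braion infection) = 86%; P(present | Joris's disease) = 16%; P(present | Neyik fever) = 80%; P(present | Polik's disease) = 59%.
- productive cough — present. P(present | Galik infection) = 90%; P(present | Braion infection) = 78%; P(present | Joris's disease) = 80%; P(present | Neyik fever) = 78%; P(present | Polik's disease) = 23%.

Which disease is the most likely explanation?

Neyik fever

Multiply each prior by the joint likelihood of the symptom pattern:
  Galik infection: 0.12 × 0.74 × 0.93 × 0.90 = 0.074326
  Braion infection: 0.31 × 0.31 × 0.86 × 0.78 = 0.064464
  Joris's disease: 0.06 × 0.17 × 0.16 × 0.80 = 0.0013056
  Neyik fever: 0.28 × 0.84 × 0.80 × 0.78 = 0.14676
  Polik's disease: 0.23 × 0.72 × 0.59 × 0.23 = 0.022472
Normalizing constant Z = 0.074326 + 0.064464 + 0.0013056 + 0.14676 + 0.022472 = 0.30933.
P(Galik infection | evidence) ≈ 0.074326 / 0.30933 ≈ 0.240
P(Braion infection | evidence) ≈ 0.064464 / 0.30933 ≈ 0.208
P(Joris's disease | evidence) ≈ 0.0013056 / 0.30933 ≈ 0.004
P(Neyik fever | evidence) ≈ 0.14676 / 0.30933 ≈ 0.474
P(Polik's disease | evidence) ≈ 0.022472 / 0.30933 ≈ 0.073
The largest is 0.474, so Neyik fever is most probable.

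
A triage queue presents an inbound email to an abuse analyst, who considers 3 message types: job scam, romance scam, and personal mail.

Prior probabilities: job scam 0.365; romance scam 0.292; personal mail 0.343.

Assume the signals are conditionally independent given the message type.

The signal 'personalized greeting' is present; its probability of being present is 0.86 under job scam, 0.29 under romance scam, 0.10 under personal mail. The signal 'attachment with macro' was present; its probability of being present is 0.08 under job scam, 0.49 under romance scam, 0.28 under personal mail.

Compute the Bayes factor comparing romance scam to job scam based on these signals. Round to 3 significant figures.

Joint likelihood of the signal pattern under each hypothesis:
  romance scam: 0.29 × 0.49 = 0.1421
  job scam: 0.86 × 0.08 = 0.0688
Bayes factor = 0.1421 / 0.0688 ≈ 2.07

2.07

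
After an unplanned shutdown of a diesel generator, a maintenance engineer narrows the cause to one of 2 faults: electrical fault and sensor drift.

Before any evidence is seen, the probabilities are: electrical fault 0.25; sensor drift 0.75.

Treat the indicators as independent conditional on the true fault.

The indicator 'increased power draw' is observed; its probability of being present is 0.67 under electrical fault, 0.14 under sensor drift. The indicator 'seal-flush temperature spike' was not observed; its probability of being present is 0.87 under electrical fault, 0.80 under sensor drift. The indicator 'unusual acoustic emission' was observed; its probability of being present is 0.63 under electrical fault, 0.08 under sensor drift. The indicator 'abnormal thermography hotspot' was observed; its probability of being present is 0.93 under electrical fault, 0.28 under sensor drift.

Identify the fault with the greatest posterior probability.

electrical fault

For each hypothesis, the unnormalized posterior weight is prior × product of the indicator likelihoods (using 1 − P(present | H) for each absent indicator):
  electrical fault: 0.25 × 0.67 × (1 − 0.87) × 0.63 × 0.93 = 0.012758
  sensor drift: 0.75 × 0.14 × (1 − 0.80) × 0.08 × 0.28 = 0.0004704
Normalizing constant Z = 0.012758 + 0.0004704 = 0.013228.
P(electrical fault | evidence) ≈ 0.012758 / 0.013228 ≈ 0.964
P(sensor drift | evidence) ≈ 0.0004704 / 0.013228 ≈ 0.036
The largest is 0.964, so electrical fault is most probable.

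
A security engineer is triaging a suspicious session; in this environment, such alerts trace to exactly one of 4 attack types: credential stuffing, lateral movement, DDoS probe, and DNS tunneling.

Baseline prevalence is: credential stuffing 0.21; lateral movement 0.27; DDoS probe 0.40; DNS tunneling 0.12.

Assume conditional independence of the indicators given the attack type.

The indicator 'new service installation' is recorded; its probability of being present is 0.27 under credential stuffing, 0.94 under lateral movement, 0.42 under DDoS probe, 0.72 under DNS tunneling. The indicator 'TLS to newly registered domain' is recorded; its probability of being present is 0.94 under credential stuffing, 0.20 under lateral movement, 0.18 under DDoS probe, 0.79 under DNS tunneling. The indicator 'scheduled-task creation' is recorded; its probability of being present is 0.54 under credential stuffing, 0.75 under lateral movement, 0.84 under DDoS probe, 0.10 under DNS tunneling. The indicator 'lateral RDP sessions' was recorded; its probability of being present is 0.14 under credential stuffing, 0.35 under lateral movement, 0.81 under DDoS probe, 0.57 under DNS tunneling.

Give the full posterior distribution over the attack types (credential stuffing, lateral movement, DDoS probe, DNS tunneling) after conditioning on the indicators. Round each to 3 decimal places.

0.096, 0.319, 0.492, 0.093

Multiply each prior by the joint likelihood of the indicator pattern:
  credential stuffing: 0.21 × 0.27 × 0.94 × 0.54 × 0.14 = 0.0040293
  lateral movement: 0.27 × 0.94 × 0.20 × 0.75 × 0.35 = 0.013325
  DDoS probe: 0.40 × 0.42 × 0.18 × 0.84 × 0.81 = 0.020575
  DNS tunneling: 0.12 × 0.72 × 0.79 × 0.10 × 0.57 = 0.0038906
The unnormalized weights sum to 0.04182.
P(credential stuffing | evidence) = 0.0040293 / 0.04182 ≈ 0.096
P(lateral movement | evidence) = 0.013325 / 0.04182 ≈ 0.319
P(DDoS probe | evidence) = 0.020575 / 0.04182 ≈ 0.492
P(DNS tunneling | evidence) = 0.0038906 / 0.04182 ≈ 0.093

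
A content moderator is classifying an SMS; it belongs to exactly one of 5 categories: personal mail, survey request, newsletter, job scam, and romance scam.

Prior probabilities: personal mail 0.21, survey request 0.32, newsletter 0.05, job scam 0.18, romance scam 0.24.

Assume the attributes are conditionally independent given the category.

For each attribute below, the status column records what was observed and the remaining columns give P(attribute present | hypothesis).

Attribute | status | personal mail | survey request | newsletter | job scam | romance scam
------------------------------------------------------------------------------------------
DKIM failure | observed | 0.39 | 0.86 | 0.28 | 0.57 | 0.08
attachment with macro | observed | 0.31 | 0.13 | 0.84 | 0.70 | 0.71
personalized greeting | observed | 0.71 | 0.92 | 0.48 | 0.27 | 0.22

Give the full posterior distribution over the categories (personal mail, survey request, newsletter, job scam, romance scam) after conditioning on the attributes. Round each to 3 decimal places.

By Bayes' rule with conditional independence, the unnormalized weight for each hypothesis is prior × ∏ likelihoods:
  personal mail: 0.21 × 0.39 × 0.31 × 0.71 = 0.018026
  survey request: 0.32 × 0.86 × 0.13 × 0.92 = 0.032914
  newsletter: 0.05 × 0.28 × 0.84 × 0.48 = 0.0056448
  job scam: 0.18 × 0.57 × 0.70 × 0.27 = 0.019391
  romance scam: 0.24 × 0.08 × 0.71 × 0.22 = 0.002999
Marginal likelihood of the evidence = 0.078975.
P(personal mail | evidence) = 0.018026 / 0.078975 ≈ 0.228
P(survey request | evidence) = 0.032914 / 0.078975 ≈ 0.417
P(newsletter | evidence) = 0.0056448 / 0.078975 ≈ 0.071
P(job scam | evidence) = 0.019391 / 0.078975 ≈ 0.246
P(romance scam | evidence) = 0.002999 / 0.078975 ≈ 0.038

0.228, 0.417, 0.071, 0.246, 0.038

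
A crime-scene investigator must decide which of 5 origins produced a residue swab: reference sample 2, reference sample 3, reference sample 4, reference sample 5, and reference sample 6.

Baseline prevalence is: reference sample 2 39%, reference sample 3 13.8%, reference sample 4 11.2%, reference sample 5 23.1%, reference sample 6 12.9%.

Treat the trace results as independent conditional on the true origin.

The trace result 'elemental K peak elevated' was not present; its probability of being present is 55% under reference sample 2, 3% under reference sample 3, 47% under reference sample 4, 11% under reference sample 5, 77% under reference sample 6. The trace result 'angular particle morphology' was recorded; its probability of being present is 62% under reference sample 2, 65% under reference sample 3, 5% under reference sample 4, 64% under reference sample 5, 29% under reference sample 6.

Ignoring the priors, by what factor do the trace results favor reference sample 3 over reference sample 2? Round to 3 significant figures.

2.26

Take the product of per-trace result likelihoods under each hypothesis (using 1 − P(present | H) for each absent trace result), then divide.
  reference sample 3: (1 − 0.03) × 0.65 = 0.6305
  reference sample 2: (1 − 0.55) × 0.62 = 0.279
Bayes factor = 0.6305 / 0.279 ≈ 2.26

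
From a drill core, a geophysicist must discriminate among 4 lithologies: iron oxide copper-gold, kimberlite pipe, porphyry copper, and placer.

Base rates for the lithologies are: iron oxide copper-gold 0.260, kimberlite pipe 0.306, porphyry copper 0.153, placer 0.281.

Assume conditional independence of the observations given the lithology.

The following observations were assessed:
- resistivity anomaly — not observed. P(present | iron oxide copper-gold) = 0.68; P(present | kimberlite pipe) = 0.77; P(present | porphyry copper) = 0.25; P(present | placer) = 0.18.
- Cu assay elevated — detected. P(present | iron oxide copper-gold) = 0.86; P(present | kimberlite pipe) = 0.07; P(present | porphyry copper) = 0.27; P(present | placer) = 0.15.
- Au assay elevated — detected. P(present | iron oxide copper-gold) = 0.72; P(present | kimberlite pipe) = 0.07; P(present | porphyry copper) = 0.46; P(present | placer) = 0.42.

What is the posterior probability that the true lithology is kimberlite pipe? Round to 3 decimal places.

0.004

By Bayes' rule with conditional independence, the unnormalized weight for each hypothesis is prior × ∏ likelihoods (using 1 − P(present | H) for each absent observation):
  iron oxide copper-gold: 0.260 × (1 − 0.68) × 0.86 × 0.72 = 0.051517
  kimberlite pipe: 0.306 × (1 − 0.77) × 0.07 × 0.07 = 0.00034486
  porphyry copper: 0.153 × (1 − 0.25) × 0.27 × 0.46 = 0.014252
  placer: 0.281 × (1 − 0.18) × 0.15 × 0.42 = 0.014516
Marginal likelihood of the evidence = 0.080631.
P(kimberlite pipe | evidence) = 0.00034486 / 0.080631 ≈ 0.004.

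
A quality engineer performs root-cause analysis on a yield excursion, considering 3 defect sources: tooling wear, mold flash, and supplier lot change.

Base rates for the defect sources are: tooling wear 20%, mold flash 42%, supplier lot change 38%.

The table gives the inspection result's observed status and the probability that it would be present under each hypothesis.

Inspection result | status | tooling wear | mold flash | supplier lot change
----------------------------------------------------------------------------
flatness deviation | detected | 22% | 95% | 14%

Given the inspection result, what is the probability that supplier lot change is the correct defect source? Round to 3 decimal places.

0.107

For each hypothesis, the unnormalized posterior weight is prior × likelihood:
  tooling wear: 0.20 × 0.22 = 0.044
  mold flash: 0.42 × 0.95 = 0.399
  supplier lot change: 0.38 × 0.14 = 0.0532
The unnormalized weights sum to 0.4962.
P(supplier lot change | evidence) = 0.0532 / 0.4962 ≈ 0.107.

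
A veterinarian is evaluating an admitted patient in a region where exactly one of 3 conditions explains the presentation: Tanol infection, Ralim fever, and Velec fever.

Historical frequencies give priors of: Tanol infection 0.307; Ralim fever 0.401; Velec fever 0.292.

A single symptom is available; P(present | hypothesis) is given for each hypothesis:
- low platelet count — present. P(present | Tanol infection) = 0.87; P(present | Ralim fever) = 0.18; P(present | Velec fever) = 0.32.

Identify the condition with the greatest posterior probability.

By Bayes' rule, the unnormalized weight for each hypothesis is prior × likelihood:
  Tanol infection: 0.307 × 0.87 = 0.26709
  Ralim fever: 0.401 × 0.18 = 0.07218
  Velec fever: 0.292 × 0.32 = 0.09344
The unnormalized weights sum to 0.43271.
P(Tanol infection | evidence) ≈ 0.26709 / 0.43271 ≈ 0.617
P(Ralim fever | evidence) ≈ 0.07218 / 0.43271 ≈ 0.167
P(Velec fever | evidence) ≈ 0.09344 / 0.43271 ≈ 0.216
The largest is 0.617, so Tanol infection is most probable.

Tanol infection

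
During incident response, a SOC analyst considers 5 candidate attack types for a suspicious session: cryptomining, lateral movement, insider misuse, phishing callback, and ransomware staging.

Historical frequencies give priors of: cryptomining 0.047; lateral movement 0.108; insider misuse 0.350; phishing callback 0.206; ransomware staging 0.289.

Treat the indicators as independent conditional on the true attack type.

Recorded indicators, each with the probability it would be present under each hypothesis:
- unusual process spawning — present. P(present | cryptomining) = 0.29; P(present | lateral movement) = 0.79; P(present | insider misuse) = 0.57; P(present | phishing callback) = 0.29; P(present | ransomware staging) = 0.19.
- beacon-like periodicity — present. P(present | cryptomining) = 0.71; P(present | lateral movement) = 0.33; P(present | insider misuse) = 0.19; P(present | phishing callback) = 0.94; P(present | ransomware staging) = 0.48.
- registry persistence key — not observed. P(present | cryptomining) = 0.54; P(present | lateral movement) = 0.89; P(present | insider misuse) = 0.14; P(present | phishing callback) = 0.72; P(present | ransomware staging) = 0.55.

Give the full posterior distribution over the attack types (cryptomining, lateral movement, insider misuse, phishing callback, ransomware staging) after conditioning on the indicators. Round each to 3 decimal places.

0.066, 0.046, 0.481, 0.232, 0.175

For each hypothesis, the unnormalized posterior weight is prior × product of the indicator likelihoods (using 1 − P(present | H) for each absent indicator):
  cryptomining: 0.047 × 0.29 × 0.71 × (1 − 0.54) = 0.0044516
  lateral movement: 0.108 × 0.79 × 0.33 × (1 − 0.89) = 0.0030971
  insider misuse: 0.350 × 0.57 × 0.19 × (1 − 0.14) = 0.032598
  phishing callback: 0.206 × 0.29 × 0.94 × (1 − 0.72) = 0.015724
  ransomware staging: 0.289 × 0.19 × 0.48 × (1 − 0.55) = 0.011861
The unnormalized weights sum to 0.067731.
P(cryptomining | evidence) = 0.0044516 / 0.067731 ≈ 0.066
P(lateral movement | evidence) = 0.0030971 / 0.067731 ≈ 0.046
P(insider misuse | evidence) = 0.032598 / 0.067731 ≈ 0.481
P(phishing callback | evidence) = 0.015724 / 0.067731 ≈ 0.232
P(ransomware staging | evidence) = 0.011861 / 0.067731 ≈ 0.175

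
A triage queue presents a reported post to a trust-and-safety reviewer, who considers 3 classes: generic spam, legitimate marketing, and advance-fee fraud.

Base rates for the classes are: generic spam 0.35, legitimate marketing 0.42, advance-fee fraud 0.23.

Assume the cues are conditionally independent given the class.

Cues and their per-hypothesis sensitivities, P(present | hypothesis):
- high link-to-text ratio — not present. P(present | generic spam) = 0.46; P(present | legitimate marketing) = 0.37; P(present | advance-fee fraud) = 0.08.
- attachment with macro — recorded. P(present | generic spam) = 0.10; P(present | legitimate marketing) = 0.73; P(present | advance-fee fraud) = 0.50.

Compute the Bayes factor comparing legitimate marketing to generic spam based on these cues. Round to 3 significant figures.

Take the product of per-cue likelihoods under each hypothesis (using 1 − P(present | H) for each absent cue), then divide.
  legitimate marketing: (1 − 0.37) × 0.73 = 0.4599
  generic spam: (1 − 0.46) × 0.10 = 0.054
Bayes factor = 0.4599 / 0.054 ≈ 8.52

8.52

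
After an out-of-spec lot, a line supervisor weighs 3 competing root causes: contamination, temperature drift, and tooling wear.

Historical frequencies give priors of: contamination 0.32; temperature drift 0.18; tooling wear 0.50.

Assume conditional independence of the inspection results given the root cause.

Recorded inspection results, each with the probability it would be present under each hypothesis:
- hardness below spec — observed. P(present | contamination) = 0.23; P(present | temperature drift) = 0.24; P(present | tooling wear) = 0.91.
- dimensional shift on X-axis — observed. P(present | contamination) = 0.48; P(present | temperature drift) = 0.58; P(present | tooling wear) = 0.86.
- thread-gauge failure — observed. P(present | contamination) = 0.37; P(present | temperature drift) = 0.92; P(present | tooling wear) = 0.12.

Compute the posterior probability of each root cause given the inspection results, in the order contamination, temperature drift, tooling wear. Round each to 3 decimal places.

0.157, 0.277, 0.565

Multiply each prior by the joint likelihood of the inspection result pattern:
  contamination: 0.32 × 0.23 × 0.48 × 0.37 = 0.013071
  temperature drift: 0.18 × 0.24 × 0.58 × 0.92 = 0.023052
  tooling wear: 0.50 × 0.91 × 0.86 × 0.12 = 0.046956
The unnormalized weights sum to 0.083079.
P(contamination | evidence) = 0.013071 / 0.083079 ≈ 0.157
P(temperature drift | evidence) = 0.023052 / 0.083079 ≈ 0.277
P(tooling wear | evidence) = 0.046956 / 0.083079 ≈ 0.565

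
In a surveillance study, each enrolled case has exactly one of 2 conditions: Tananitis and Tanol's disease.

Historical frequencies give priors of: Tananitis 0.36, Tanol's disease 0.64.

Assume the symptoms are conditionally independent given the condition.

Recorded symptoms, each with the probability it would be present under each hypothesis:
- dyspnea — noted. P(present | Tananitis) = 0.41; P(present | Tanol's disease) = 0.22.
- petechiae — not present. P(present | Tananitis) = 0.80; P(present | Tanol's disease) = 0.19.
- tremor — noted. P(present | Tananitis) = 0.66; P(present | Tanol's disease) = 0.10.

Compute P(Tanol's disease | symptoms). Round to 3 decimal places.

By Bayes' rule with conditional independence, the unnormalized weight for each hypothesis is prior × ∏ likelihoods (using 1 − P(present | H) for each absent symptom):
  Tananitis: 0.36 × 0.41 × (1 − 0.80) × 0.66 = 0.019483
  Tanol's disease: 0.64 × 0.22 × (1 − 0.19) × 0.10 = 0.011405
The unnormalized weights sum to 0.030888.
P(Tanol's disease | evidence) = 0.011405 / 0.030888 ≈ 0.369.

0.369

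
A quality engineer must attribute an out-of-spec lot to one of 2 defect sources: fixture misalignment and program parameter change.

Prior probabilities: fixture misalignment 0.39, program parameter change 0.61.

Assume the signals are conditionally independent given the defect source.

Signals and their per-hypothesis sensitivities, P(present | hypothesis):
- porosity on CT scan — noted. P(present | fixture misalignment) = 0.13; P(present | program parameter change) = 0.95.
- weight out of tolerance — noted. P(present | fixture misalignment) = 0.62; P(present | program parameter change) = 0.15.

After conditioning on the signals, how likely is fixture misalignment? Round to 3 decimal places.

By Bayes' rule with conditional independence, the unnormalized weight for each hypothesis is prior × ∏ likelihoods:
  fixture misalignment: 0.39 × 0.13 × 0.62 = 0.031434
  program parameter change: 0.61 × 0.95 × 0.15 = 0.086925
Marginal likelihood of the evidence = 0.11836.
P(fixture misalignment | evidence) = 0.031434 / 0.11836 ≈ 0.266.

0.266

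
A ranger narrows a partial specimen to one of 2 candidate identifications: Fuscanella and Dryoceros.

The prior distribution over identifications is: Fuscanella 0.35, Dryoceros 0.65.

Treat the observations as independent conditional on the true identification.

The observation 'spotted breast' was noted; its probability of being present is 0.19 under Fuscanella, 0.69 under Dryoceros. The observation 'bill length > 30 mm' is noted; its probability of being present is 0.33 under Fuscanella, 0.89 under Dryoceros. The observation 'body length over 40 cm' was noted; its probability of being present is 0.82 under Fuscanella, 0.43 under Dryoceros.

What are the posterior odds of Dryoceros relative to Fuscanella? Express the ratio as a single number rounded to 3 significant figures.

The normalizing constant cancels in an odds ratio, so compute prior × likelihood for the two hypotheses only:
  Dryoceros: 0.65 × 0.69 × 0.89 × 0.43 = 0.17164
  Fuscanella: 0.35 × 0.19 × 0.33 × 0.82 = 0.017995
Posterior odds = 0.17164 / 0.017995 ≈ 9.54.

9.54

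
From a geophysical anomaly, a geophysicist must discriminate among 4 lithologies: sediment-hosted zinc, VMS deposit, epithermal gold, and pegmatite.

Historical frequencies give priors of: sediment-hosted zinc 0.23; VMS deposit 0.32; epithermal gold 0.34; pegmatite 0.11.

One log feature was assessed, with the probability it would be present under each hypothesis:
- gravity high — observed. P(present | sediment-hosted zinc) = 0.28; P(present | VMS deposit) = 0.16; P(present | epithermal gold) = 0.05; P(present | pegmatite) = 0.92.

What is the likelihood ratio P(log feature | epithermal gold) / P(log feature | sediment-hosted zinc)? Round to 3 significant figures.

0.179

Likelihood of this log feature under each hypothesis:
  epithermal gold: 0.05
  sediment-hosted zinc: 0.28
Bayes factor = 0.05 / 0.28 ≈ 0.179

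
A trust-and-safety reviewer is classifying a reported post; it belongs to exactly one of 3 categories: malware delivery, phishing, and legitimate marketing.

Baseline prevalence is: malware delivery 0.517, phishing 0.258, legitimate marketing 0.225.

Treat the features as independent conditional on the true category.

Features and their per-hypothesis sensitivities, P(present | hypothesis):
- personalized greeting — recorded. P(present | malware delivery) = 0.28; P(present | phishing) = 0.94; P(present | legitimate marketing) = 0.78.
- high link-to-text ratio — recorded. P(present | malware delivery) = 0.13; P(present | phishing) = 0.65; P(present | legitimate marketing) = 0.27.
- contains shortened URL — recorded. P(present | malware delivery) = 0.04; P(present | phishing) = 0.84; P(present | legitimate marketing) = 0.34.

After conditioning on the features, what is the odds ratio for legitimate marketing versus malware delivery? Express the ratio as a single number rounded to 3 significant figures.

21.4

The normalizing constant cancels in an odds ratio, so compute prior × likelihood for the two hypotheses only:
  legitimate marketing: 0.225 × 0.78 × 0.27 × 0.34 = 0.016111
  malware delivery: 0.517 × 0.28 × 0.13 × 0.04 = 0.00075275
Posterior odds = 0.016111 / 0.00075275 ≈ 21.4.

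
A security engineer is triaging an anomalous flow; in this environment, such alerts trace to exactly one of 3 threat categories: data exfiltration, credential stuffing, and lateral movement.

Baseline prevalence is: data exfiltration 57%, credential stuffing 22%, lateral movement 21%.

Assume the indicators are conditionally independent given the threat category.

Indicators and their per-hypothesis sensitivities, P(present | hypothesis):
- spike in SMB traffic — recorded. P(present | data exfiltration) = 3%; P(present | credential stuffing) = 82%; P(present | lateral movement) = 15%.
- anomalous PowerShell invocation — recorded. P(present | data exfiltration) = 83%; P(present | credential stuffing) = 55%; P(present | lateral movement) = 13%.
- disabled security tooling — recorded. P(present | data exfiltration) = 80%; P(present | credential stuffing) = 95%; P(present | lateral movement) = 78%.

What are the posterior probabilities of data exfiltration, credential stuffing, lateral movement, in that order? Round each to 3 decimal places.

By Bayes' rule with conditional independence, the unnormalized weight for each hypothesis is prior × ∏ likelihoods:
  data exfiltration: 0.57 × 0.03 × 0.83 × 0.80 = 0.011354
  credential stuffing: 0.22 × 0.82 × 0.55 × 0.95 = 0.094259
  lateral movement: 0.21 × 0.15 × 0.13 × 0.78 = 0.0031941
The unnormalized weights sum to 0.10881.
P(data exfiltration | evidence) = 0.011354 / 0.10881 ≈ 0.104
P(credential stuffing | evidence) = 0.094259 / 0.10881 ≈ 0.866
P(lateral movement | evidence) = 0.0031941 / 0.10881 ≈ 0.029

0.104, 0.866, 0.029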